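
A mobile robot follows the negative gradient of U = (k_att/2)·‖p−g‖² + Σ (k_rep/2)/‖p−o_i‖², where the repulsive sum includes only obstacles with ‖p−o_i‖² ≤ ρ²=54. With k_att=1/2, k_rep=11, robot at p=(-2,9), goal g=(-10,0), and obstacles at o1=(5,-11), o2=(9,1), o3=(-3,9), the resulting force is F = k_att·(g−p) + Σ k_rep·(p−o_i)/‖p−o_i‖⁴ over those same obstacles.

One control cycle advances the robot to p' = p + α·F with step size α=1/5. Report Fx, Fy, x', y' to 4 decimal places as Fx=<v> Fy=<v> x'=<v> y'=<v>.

F_att = 1/2·(g−p) = 1/2·(-8,-9) = (-4.0000,-4.5000)
o1: d²=449 > ρ²=54 → inactive
o2: d²=185 > ρ²=54 → inactive
o3: d²=1 ≤ ρ²=54; F_rep = 11·(1,0)/1² = (11.0000,0.0000)
F = F_att + ΣF_rep = (7.0000,-4.5000)
p' = p + 1/5·F = (-0.6000,8.1000)

Fx=7.0000 Fy=-4.5000 x'=-0.6000 y'=8.1000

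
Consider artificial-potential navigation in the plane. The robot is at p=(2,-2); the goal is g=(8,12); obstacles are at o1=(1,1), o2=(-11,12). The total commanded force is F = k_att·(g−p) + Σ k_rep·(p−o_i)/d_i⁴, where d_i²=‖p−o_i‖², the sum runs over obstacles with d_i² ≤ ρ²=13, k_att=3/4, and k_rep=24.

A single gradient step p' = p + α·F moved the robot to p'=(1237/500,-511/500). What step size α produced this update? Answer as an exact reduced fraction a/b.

α = 1/10

F_att = 3/4·(g−p) = 3/4·(6,14) = (4.5000,10.5000)
o1: d²=10 ≤ ρ²=13; F_rep = 24·(1,-3)/10² = (0.2400,-0.7200)
o2: d²=365 > ρ²=13 → inactive
F = F_att + ΣF_rep = (4.7400,9.7800)
Δp = p'−p = (0.4740,0.9780); α = Δx/Fx = (237/500) / (237/50) = 1/10
check: Δy/Fy = (489/500) / (489/50) = 1/10 ✓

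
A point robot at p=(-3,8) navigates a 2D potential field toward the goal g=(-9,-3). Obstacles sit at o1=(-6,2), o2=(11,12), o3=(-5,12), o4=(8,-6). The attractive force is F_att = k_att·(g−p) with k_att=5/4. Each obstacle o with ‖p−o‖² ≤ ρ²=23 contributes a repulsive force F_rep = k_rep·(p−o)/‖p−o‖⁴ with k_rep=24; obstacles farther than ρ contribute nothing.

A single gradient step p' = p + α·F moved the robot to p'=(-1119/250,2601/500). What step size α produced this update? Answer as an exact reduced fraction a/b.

α = 1/5

F_att = 5/4·(g−p) = 5/4·(-6,-11) = (-7.5000,-13.7500)
o1: d²=45 > ρ²=23 → inactive
o2: d²=212 > ρ²=23 → inactive
o3: d²=20 ≤ ρ²=23; F_rep = 24·(2,-4)/20² = (0.1200,-0.2400)
o4: d²=317 > ρ²=23 → inactive
F = F_att + ΣF_rep = (-7.3800,-13.9900)
Δp = p'−p = (-1.4760,-2.7980); α = Δx/Fx = (-369/250) / (-369/50) = 1/5
check: Δy/Fy = (-1399/500) / (-1399/100) = 1/5 ✓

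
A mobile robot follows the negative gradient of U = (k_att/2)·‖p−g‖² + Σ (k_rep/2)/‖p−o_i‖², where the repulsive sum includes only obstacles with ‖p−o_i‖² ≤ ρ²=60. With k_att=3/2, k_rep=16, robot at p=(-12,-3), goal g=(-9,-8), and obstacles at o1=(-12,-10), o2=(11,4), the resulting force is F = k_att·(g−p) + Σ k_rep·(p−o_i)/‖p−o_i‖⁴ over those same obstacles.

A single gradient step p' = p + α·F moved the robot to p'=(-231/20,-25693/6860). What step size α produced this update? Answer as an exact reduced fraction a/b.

F_att = 3/2·(g−p) = 3/2·(3,-5) = (4.5000,-7.5000)
o1: d²=49 ≤ ρ²=60; F_rep = 16·(0,7)/49² = (0.0000,0.0466)
o2: d²=578 > ρ²=60 → inactive
F = F_att + ΣF_rep = (4.5000,-7.4534)
Δp = p'−p = (0.4500,-0.7453); α = Δx/Fx = (9/20) / (9/2) = 1/10
check: Δy/Fy = (-5113/6860) / (-5113/686) = 1/10 ✓

α = 1/10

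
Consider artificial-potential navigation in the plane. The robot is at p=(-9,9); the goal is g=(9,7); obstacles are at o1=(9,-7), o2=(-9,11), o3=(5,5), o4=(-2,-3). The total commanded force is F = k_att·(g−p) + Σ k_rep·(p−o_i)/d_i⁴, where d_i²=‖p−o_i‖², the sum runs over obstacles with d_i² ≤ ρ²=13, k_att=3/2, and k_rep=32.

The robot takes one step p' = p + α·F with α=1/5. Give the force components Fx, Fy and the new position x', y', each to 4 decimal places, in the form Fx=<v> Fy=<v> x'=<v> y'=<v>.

Fx=27.0000 Fy=-7.0000 x'=-3.6000 y'=7.6000

F_att = 3/2·(g−p) = 3/2·(18,-2) = (27.0000,-3.0000)
o1: d²=580 > ρ²=13 → inactive
o2: d²=4 ≤ ρ²=13; F_rep = 32·(0,-2)/4² = (0.0000,-4.0000)
o3: d²=212 > ρ²=13 → inactive
o4: d²=193 > ρ²=13 → inactive
F = F_att + ΣF_rep = (27.0000,-7.0000)
p' = p + 1/5·F = (-3.6000,7.6000)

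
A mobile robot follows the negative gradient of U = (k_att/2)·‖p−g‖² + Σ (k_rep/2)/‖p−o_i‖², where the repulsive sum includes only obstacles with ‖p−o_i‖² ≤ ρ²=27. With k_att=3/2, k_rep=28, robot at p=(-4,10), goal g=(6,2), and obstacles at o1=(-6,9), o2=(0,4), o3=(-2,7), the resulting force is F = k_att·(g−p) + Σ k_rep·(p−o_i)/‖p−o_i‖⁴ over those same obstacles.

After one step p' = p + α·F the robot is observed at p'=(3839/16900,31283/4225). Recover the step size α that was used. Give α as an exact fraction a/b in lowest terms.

F_att = 3/2·(g−p) = 3/2·(10,-8) = (15.0000,-12.0000)
o1: d²=5 ≤ ρ²=27; F_rep = 28·(2,1)/5² = (2.2400,1.1200)
o2: d²=52 > ρ²=27 → inactive
o3: d²=13 ≤ ρ²=27; F_rep = 28·(-2,3)/13² = (-0.3314,0.4970)
F = F_att + ΣF_rep = (16.9086,-10.3830)
Δp = p'−p = (4.2272,-2.5957); α = Δx/Fx = (71439/16900) / (71439/4225) = 1/4
check: Δy/Fy = (-10967/4225) / (-43868/4225) = 1/4 ✓

α = 1/4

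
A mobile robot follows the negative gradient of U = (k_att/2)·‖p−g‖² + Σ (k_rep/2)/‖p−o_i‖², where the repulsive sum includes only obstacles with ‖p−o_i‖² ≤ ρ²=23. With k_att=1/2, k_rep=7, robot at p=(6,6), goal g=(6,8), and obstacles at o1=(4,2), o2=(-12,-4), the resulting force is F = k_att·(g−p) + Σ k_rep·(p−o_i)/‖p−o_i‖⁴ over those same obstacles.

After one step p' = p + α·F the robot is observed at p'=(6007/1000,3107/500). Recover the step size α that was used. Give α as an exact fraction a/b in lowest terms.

F_att = 1/2·(g−p) = 1/2·(0,2) = (0.0000,1.0000)
o1: d²=20 ≤ ρ²=23; F_rep = 7·(2,4)/20² = (0.0350,0.0700)
o2: d²=424 > ρ²=23 → inactive
F = F_att + ΣF_rep = (0.0350,1.0700)
Δp = p'−p = (0.0070,0.2140); α = Δx/Fx = (7/1000) / (7/200) = 1/5
check: Δy/Fy = (107/500) / (107/100) = 1/5 ✓

α = 1/5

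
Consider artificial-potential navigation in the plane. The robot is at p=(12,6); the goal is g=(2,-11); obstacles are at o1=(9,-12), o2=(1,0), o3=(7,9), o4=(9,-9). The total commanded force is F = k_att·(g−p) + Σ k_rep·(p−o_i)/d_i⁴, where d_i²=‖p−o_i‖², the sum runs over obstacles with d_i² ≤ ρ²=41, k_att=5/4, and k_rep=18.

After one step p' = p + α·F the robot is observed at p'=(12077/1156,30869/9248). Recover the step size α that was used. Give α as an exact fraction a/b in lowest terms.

α = 1/8

F_att = 5/4·(g−p) = 5/4·(-10,-17) = (-12.5000,-21.2500)
o1: d²=333 > ρ²=41 → inactive
o2: d²=157 > ρ²=41 → inactive
o3: d²=34 ≤ ρ²=41; F_rep = 18·(5,-3)/34² = (0.0779,-0.0467)
o4: d²=234 > ρ²=41 → inactive
F = F_att + ΣF_rep = (-12.4221,-21.2967)
Δp = p'−p = (-1.5528,-2.6621); α = Δx/Fx = (-1795/1156) / (-3590/289) = 1/8
check: Δy/Fy = (-24619/9248) / (-24619/1156) = 1/8 ✓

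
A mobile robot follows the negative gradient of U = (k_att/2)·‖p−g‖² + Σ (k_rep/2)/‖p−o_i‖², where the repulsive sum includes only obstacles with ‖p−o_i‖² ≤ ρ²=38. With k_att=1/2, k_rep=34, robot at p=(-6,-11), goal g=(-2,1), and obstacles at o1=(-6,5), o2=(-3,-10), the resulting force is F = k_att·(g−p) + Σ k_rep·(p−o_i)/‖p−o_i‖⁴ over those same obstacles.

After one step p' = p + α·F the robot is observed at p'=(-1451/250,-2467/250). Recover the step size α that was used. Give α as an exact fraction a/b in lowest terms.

F_att = 1/2·(g−p) = 1/2·(4,12) = (2.0000,6.0000)
o1: d²=256 > ρ²=38 → inactive
o2: d²=10 ≤ ρ²=38; F_rep = 34·(-3,-1)/10² = (-1.0200,-0.3400)
F = F_att + ΣF_rep = (0.9800,5.6600)
Δp = p'−p = (0.1960,1.1320); α = Δx/Fx = (49/250) / (49/50) = 1/5
check: Δy/Fy = (283/250) / (283/50) = 1/5 ✓

α = 1/5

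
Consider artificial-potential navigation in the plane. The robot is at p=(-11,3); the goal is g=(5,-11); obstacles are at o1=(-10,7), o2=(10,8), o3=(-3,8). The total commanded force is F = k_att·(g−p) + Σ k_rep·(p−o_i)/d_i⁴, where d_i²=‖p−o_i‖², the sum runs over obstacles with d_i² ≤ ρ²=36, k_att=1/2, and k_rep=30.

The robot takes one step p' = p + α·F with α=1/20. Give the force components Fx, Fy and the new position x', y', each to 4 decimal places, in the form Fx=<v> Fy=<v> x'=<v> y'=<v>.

Fx=7.8962 Fy=-7.4152 x'=-10.6052 y'=2.6292

F_att = 1/2·(g−p) = 1/2·(16,-14) = (8.0000,-7.0000)
o1: d²=17 ≤ ρ²=36; F_rep = 30·(-1,-4)/17² = (-0.1038,-0.4152)
o2: d²=466 > ρ²=36 → inactive
o3: d²=89 > ρ²=36 → inactive
F = F_att + ΣF_rep = (7.8962,-7.4152)
p' = p + 1/20·F = (-10.6052,2.6292)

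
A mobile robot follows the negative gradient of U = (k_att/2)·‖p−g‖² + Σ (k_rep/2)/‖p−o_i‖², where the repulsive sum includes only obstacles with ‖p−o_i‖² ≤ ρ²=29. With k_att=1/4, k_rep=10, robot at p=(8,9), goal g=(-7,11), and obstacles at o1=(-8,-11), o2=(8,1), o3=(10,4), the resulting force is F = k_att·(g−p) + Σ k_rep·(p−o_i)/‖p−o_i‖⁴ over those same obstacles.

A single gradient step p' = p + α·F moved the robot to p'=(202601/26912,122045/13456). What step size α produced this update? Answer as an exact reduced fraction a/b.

F_att = 1/4·(g−p) = 1/4·(-15,2) = (-3.7500,0.5000)
o1: d²=656 > ρ²=29 → inactive
o2: d²=64 > ρ²=29 → inactive
o3: d²=29 ≤ ρ²=29; F_rep = 10·(-2,5)/29² = (-0.0238,0.0595)
F = F_att + ΣF_rep = (-3.7738,0.5595)
Δp = p'−p = (-0.4717,0.0699); α = Δx/Fx = (-12695/26912) / (-12695/3364) = 1/8
check: Δy/Fy = (941/13456) / (941/1682) = 1/8 ✓

α = 1/8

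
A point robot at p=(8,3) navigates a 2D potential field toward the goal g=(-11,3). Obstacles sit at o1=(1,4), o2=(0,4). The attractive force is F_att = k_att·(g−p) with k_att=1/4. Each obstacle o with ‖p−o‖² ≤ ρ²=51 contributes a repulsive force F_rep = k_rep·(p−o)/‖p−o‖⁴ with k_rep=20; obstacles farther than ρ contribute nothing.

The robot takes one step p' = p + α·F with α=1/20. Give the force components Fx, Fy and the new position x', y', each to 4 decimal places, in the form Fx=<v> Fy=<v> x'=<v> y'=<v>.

Fx=-4.6940 Fy=-0.0080 x'=7.7653 y'=2.9996

F_att = 1/4·(g−p) = 1/4·(-19,0) = (-4.7500,0.0000)
o1: d²=50 ≤ ρ²=51; F_rep = 20·(7,-1)/50² = (0.0560,-0.0080)
o2: d²=65 > ρ²=51 → inactive
F = F_att + ΣF_rep = (-4.6940,-0.0080)
p' = p + 1/20·F = (7.7653,2.9996)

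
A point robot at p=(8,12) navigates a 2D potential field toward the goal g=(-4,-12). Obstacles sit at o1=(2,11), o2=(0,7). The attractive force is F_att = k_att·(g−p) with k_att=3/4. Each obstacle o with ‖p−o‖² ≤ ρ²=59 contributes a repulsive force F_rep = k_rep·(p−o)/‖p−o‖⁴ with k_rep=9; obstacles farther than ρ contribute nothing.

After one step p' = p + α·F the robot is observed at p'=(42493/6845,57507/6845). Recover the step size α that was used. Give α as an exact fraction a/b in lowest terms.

F_att = 3/4·(g−p) = 3/4·(-12,-24) = (-9.0000,-18.0000)
o1: d²=37 ≤ ρ²=59; F_rep = 9·(6,1)/37² = (0.0394,0.0066)
o2: d²=89 > ρ²=59 → inactive
F = F_att + ΣF_rep = (-8.9606,-17.9934)
Δp = p'−p = (-1.7921,-3.5987); α = Δx/Fx = (-12267/6845) / (-12267/1369) = 1/5
check: Δy/Fy = (-24633/6845) / (-24633/1369) = 1/5 ✓

α = 1/5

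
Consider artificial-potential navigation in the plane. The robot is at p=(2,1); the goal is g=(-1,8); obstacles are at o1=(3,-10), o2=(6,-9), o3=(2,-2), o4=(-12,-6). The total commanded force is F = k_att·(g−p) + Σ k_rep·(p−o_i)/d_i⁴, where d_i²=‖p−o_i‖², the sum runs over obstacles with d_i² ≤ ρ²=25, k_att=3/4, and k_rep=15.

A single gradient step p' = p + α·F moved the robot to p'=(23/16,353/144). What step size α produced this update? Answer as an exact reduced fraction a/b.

α = 1/4

F_att = 3/4·(g−p) = 3/4·(-3,7) = (-2.2500,5.2500)
o1: d²=122 > ρ²=25 → inactive
o2: d²=116 > ρ²=25 → inactive
o3: d²=9 ≤ ρ²=25; F_rep = 15·(0,3)/9² = (0.0000,0.5556)
o4: d²=245 > ρ²=25 → inactive
F = F_att + ΣF_rep = (-2.2500,5.8056)
Δp = p'−p = (-0.5625,1.4514); α = Δx/Fx = (-9/16) / (-9/4) = 1/4
check: Δy/Fy = (209/144) / (209/36) = 1/4 ✓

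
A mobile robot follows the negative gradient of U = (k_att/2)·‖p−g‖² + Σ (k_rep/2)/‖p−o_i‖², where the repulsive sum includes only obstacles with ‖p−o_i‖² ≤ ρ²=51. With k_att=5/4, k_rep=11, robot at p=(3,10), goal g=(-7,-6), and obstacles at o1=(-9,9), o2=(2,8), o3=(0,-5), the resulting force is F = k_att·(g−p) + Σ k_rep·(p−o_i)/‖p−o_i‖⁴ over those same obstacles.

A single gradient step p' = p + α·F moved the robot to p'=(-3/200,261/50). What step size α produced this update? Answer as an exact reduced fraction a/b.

F_att = 5/4·(g−p) = 5/4·(-10,-16) = (-12.5000,-20.0000)
o1: d²=145 > ρ²=51 → inactive
o2: d²=5 ≤ ρ²=51; F_rep = 11·(1,2)/5² = (0.4400,0.8800)
o3: d²=234 > ρ²=51 → inactive
F = F_att + ΣF_rep = (-12.0600,-19.1200)
Δp = p'−p = (-3.0150,-4.7800); α = Δx/Fx = (-603/200) / (-603/50) = 1/4
check: Δy/Fy = (-239/50) / (-478/25) = 1/4 ✓

α = 1/4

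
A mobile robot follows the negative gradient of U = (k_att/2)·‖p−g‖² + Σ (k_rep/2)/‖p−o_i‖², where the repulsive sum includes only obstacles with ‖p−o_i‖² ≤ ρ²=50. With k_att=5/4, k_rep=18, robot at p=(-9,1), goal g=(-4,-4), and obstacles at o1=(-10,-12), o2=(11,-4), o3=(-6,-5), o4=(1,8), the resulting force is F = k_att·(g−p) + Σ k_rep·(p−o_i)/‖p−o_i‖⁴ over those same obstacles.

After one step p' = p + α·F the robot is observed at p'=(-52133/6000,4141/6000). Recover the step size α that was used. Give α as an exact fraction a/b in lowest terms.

F_att = 5/4·(g−p) = 5/4·(5,-5) = (6.2500,-6.2500)
o1: d²=170 > ρ²=50 → inactive
o2: d²=425 > ρ²=50 → inactive
o3: d²=45 ≤ ρ²=50; F_rep = 18·(-3,6)/45² = (-0.0267,0.0533)
o4: d²=149 > ρ²=50 → inactive
F = F_att + ΣF_rep = (6.2233,-6.1967)
Δp = p'−p = (0.3112,-0.3098); α = Δx/Fx = (1867/6000) / (1867/300) = 1/20
check: Δy/Fy = (-1859/6000) / (-1859/300) = 1/20 ✓

α = 1/20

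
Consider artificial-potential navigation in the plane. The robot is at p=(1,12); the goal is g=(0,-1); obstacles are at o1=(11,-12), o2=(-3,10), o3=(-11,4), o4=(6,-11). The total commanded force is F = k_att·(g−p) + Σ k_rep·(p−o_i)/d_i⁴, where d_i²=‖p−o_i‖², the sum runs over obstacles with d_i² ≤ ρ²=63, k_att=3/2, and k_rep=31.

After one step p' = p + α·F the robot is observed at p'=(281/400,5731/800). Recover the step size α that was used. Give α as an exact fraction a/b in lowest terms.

F_att = 3/2·(g−p) = 3/2·(-1,-13) = (-1.5000,-19.5000)
o1: d²=676 > ρ²=63 → inactive
o2: d²=20 ≤ ρ²=63; F_rep = 31·(4,2)/20² = (0.3100,0.1550)
o3: d²=208 > ρ²=63 → inactive
o4: d²=554 > ρ²=63 → inactive
F = F_att + ΣF_rep = (-1.1900,-19.3450)
Δp = p'−p = (-0.2975,-4.8362); α = Δx/Fx = (-119/400) / (-119/100) = 1/4
check: Δy/Fy = (-3869/800) / (-3869/200) = 1/4 ✓

α = 1/4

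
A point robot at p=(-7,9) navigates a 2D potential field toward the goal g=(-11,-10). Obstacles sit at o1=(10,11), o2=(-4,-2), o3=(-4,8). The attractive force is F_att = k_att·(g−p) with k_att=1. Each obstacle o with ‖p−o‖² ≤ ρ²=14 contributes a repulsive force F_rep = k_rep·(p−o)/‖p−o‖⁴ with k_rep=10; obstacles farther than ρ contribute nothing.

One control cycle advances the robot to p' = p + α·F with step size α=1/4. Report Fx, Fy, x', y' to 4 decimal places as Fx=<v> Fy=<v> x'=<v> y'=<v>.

Fx=-4.3000 Fy=-18.9000 x'=-8.0750 y'=4.2750

F_att = 1·(g−p) = 1·(-4,-19) = (-4.0000,-19.0000)
o1: d²=293 > ρ²=14 → inactive
o2: d²=130 > ρ²=14 → inactive
o3: d²=10 ≤ ρ²=14; F_rep = 10·(-3,1)/10² = (-0.3000,0.1000)
F = F_att + ΣF_rep = (-4.3000,-18.9000)
p' = p + 1/4·F = (-8.0750,4.2750)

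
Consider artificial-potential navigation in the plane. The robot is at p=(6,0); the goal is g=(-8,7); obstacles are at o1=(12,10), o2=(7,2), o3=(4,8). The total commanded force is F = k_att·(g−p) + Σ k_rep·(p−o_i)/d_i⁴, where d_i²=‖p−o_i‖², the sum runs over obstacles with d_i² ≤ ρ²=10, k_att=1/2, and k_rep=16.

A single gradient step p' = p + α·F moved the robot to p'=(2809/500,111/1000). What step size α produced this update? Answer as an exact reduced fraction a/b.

α = 1/20

F_att = 1/2·(g−p) = 1/2·(-14,7) = (-7.0000,3.5000)
o1: d²=136 > ρ²=10 → inactive
o2: d²=5 ≤ ρ²=10; F_rep = 16·(-1,-2)/5² = (-0.6400,-1.2800)
o3: d²=68 > ρ²=10 → inactive
F = F_att + ΣF_rep = (-7.6400,2.2200)
Δp = p'−p = (-0.3820,0.1110); α = Δx/Fx = (-191/500) / (-191/25) = 1/20
check: Δy/Fy = (111/1000) / (111/50) = 1/20 ✓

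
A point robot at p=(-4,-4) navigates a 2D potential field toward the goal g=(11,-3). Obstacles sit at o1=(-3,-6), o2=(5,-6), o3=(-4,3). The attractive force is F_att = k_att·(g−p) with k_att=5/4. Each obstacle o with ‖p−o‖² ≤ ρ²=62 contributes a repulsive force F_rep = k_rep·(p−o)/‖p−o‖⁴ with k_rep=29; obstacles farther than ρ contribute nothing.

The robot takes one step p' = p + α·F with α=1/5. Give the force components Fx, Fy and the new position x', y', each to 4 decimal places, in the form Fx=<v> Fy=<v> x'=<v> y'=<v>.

Fx=17.5900 Fy=3.4855 x'=-0.4820 y'=-3.3029

F_att = 5/4·(g−p) = 5/4·(15,1) = (18.7500,1.2500)
o1: d²=5 ≤ ρ²=62; F_rep = 29·(-1,2)/5² = (-1.1600,2.3200)
o2: d²=85 > ρ²=62 → inactive
o3: d²=49 ≤ ρ²=62; F_rep = 29·(0,-7)/49² = (0.0000,-0.0845)
F = F_att + ΣF_rep = (17.5900,3.4855)
p' = p + 1/5·F = (-0.4820,-3.3029)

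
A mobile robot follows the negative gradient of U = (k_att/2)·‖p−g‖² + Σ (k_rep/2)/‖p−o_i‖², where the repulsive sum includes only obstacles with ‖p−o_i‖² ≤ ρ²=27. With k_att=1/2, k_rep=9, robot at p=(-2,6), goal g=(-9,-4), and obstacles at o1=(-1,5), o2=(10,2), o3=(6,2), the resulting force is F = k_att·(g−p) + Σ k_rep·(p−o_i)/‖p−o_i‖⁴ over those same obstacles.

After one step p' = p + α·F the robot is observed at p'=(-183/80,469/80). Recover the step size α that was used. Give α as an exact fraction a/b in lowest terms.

α = 1/20

F_att = 1/2·(g−p) = 1/2·(-7,-10) = (-3.5000,-5.0000)
o1: d²=2 ≤ ρ²=27; F_rep = 9·(-1,1)/2² = (-2.2500,2.2500)
o2: d²=160 > ρ²=27 → inactive
o3: d²=80 > ρ²=27 → inactive
F = F_att + ΣF_rep = (-5.7500,-2.7500)
Δp = p'−p = (-0.2875,-0.1375); α = Δx/Fx = (-23/80) / (-23/4) = 1/20
check: Δy/Fy = (-11/80) / (-11/4) = 1/20 ✓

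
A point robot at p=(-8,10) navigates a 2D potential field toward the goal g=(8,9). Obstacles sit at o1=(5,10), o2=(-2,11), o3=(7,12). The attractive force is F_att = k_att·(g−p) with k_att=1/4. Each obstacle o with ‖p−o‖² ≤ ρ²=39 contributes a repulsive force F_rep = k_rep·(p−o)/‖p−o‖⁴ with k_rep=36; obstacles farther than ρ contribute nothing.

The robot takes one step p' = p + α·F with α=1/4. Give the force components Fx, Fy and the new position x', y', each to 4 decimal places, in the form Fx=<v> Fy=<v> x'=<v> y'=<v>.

F_att = 1/4·(g−p) = 1/4·(16,-1) = (4.0000,-0.2500)
o1: d²=169 > ρ²=39 → inactive
o2: d²=37 ≤ ρ²=39; F_rep = 36·(-6,-1)/37² = (-0.1578,-0.0263)
o3: d²=229 > ρ²=39 → inactive
F = F_att + ΣF_rep = (3.8422,-0.2763)
p' = p + 1/4·F = (-7.0394,9.9309)

Fx=3.8422 Fy=-0.2763 x'=-7.0394 y'=9.9309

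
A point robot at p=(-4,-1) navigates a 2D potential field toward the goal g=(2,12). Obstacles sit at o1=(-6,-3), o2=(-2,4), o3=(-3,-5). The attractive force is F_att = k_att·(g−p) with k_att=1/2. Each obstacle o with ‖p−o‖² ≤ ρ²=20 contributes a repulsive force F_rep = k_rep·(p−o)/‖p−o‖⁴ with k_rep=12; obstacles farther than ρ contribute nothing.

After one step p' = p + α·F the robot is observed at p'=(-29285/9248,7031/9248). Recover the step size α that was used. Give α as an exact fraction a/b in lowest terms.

F_att = 1/2·(g−p) = 1/2·(6,13) = (3.0000,6.5000)
o1: d²=8 ≤ ρ²=20; F_rep = 12·(2,2)/8² = (0.3750,0.3750)
o2: d²=29 > ρ²=20 → inactive
o3: d²=17 ≤ ρ²=20; F_rep = 12·(-1,4)/17² = (-0.0415,0.1661)
F = F_att + ΣF_rep = (3.3335,7.0411)
Δp = p'−p = (0.8334,1.7603); α = Δx/Fx = (7707/9248) / (7707/2312) = 1/4
check: Δy/Fy = (16279/9248) / (16279/2312) = 1/4 ✓

α = 1/4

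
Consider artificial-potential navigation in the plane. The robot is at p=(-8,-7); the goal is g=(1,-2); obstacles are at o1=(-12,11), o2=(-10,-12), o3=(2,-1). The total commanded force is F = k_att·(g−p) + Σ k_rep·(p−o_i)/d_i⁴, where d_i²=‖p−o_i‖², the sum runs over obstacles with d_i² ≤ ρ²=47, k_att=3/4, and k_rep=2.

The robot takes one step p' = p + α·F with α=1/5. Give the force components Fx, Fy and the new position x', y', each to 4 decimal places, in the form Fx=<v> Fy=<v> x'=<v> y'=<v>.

F_att = 3/4·(g−p) = 3/4·(9,5) = (6.7500,3.7500)
o1: d²=340 > ρ²=47 → inactive
o2: d²=29 ≤ ρ²=47; F_rep = 2·(2,5)/29² = (0.0048,0.0119)
o3: d²=136 > ρ²=47 → inactive
F = F_att + ΣF_rep = (6.7548,3.7619)
p' = p + 1/5·F = (-6.6490,-6.2476)

Fx=6.7548 Fy=3.7619 x'=-6.6490 y'=-6.2476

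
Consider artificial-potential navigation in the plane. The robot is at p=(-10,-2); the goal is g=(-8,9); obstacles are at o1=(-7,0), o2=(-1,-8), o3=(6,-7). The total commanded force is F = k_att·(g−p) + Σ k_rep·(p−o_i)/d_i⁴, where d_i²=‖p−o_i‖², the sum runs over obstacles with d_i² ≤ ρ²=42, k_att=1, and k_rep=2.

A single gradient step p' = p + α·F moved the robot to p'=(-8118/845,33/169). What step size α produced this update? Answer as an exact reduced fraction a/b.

α = 1/5

F_att = 1·(g−p) = 1·(2,11) = (2.0000,11.0000)
o1: d²=13 ≤ ρ²=42; F_rep = 2·(-3,-2)/13² = (-0.0355,-0.0237)
o2: d²=117 > ρ²=42 → inactive
o3: d²=281 > ρ²=42 → inactive
F = F_att + ΣF_rep = (1.9645,10.9763)
Δp = p'−p = (0.3929,2.1953); α = Δx/Fx = (332/845) / (332/169) = 1/5
check: Δy/Fy = (371/169) / (1855/169) = 1/5 ✓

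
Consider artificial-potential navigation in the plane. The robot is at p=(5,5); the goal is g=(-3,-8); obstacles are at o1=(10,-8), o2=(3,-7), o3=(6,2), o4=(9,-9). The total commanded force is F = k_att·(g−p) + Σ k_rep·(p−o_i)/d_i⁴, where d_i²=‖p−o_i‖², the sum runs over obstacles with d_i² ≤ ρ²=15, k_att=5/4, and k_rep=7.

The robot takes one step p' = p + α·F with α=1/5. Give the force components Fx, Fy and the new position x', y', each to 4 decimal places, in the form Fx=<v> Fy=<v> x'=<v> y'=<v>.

F_att = 5/4·(g−p) = 5/4·(-8,-13) = (-10.0000,-16.2500)
o1: d²=194 > ρ²=15 → inactive
o2: d²=148 > ρ²=15 → inactive
o3: d²=10 ≤ ρ²=15; F_rep = 7·(-1,3)/10² = (-0.0700,0.2100)
o4: d²=212 > ρ²=15 → inactive
F = F_att + ΣF_rep = (-10.0700,-16.0400)
p' = p + 1/5·F = (2.9860,1.7920)

Fx=-10.0700 Fy=-16.0400 x'=2.9860 y'=1.7920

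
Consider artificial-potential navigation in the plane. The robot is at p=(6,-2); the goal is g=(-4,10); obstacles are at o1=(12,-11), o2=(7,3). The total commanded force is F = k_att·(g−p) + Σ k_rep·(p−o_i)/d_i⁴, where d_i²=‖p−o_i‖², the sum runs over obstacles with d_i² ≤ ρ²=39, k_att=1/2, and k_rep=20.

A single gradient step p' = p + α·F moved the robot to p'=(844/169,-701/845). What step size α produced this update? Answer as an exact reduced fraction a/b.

F_att = 1/2·(g−p) = 1/2·(-10,12) = (-5.0000,6.0000)
o1: d²=117 > ρ²=39 → inactive
o2: d²=26 ≤ ρ²=39; F_rep = 20·(-1,-5)/26² = (-0.0296,-0.1479)
F = F_att + ΣF_rep = (-5.0296,5.8521)
Δp = p'−p = (-1.0059,1.1704); α = Δx/Fx = (-170/169) / (-850/169) = 1/5
check: Δy/Fy = (989/845) / (989/169) = 1/5 ✓

α = 1/5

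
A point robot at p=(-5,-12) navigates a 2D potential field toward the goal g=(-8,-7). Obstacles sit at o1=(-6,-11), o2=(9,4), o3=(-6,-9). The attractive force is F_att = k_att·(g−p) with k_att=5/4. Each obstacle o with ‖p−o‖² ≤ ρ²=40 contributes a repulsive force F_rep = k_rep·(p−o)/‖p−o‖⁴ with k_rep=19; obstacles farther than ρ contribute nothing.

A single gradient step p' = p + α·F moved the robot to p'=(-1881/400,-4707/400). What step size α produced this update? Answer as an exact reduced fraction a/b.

F_att = 5/4·(g−p) = 5/4·(-3,5) = (-3.7500,6.2500)
o1: d²=2 ≤ ρ²=40; F_rep = 19·(1,-1)/2² = (4.7500,-4.7500)
o2: d²=452 > ρ²=40 → inactive
o3: d²=10 ≤ ρ²=40; F_rep = 19·(1,-3)/10² = (0.1900,-0.5700)
F = F_att + ΣF_rep = (1.1900,0.9300)
Δp = p'−p = (0.2975,0.2325); α = Δx/Fx = (119/400) / (119/100) = 1/4
check: Δy/Fy = (93/400) / (93/100) = 1/4 ✓

α = 1/4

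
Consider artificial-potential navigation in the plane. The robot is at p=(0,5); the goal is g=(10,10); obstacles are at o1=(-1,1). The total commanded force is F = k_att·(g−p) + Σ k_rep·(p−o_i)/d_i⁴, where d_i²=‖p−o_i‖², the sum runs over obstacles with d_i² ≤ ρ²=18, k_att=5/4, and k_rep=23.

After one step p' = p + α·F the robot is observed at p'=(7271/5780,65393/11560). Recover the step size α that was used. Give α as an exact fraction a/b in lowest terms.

α = 1/10

F_att = 5/4·(g−p) = 5/4·(10,5) = (12.5000,6.2500)
o1: d²=17 ≤ ρ²=18; F_rep = 23·(1,4)/17² = (0.0796,0.3183)
F = F_att + ΣF_rep = (12.5796,6.5683)
Δp = p'−p = (1.2580,0.6568); α = Δx/Fx = (7271/5780) / (7271/578) = 1/10
check: Δy/Fy = (7593/11560) / (7593/1156) = 1/10 ✓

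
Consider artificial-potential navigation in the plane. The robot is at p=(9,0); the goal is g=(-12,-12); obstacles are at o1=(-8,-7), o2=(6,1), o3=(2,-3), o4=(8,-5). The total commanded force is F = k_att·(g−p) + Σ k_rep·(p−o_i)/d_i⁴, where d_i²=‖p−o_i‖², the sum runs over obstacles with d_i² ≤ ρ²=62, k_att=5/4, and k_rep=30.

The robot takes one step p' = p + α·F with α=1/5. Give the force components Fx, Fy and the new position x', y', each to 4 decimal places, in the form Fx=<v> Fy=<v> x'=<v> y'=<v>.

F_att = 5/4·(g−p) = 5/4·(-21,-12) = (-26.2500,-15.0000)
o1: d²=338 > ρ²=62 → inactive
o2: d²=10 ≤ ρ²=62; F_rep = 30·(3,-1)/10² = (0.9000,-0.3000)
o3: d²=58 ≤ ρ²=62; F_rep = 30·(7,3)/58² = (0.0624,0.0268)
o4: d²=26 ≤ ρ²=62; F_rep = 30·(1,5)/26² = (0.0444,0.2219)
F = F_att + ΣF_rep = (-25.2432,-15.0514)
p' = p + 1/5·F = (3.9514,-3.0103)

Fx=-25.2432 Fy=-15.0514 x'=3.9514 y'=-3.0103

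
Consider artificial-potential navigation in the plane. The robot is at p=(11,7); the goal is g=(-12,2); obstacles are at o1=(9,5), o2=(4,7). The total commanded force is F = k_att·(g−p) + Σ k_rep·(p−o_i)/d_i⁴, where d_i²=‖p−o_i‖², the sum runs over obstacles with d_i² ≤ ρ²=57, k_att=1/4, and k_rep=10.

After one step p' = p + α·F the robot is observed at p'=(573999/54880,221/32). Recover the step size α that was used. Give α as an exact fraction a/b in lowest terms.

F_att = 1/4·(g−p) = 1/4·(-23,-5) = (-5.7500,-1.2500)
o1: d²=8 ≤ ρ²=57; F_rep = 10·(2,2)/8² = (0.3125,0.3125)
o2: d²=49 ≤ ρ²=57; F_rep = 10·(7,0)/49² = (0.0292,0.0000)
F = F_att + ΣF_rep = (-5.4083,-0.9375)
Δp = p'−p = (-0.5408,-0.0938); α = Δx/Fx = (-29681/54880) / (-29681/5488) = 1/10
check: Δy/Fy = (-3/32) / (-15/16) = 1/10 ✓

α = 1/10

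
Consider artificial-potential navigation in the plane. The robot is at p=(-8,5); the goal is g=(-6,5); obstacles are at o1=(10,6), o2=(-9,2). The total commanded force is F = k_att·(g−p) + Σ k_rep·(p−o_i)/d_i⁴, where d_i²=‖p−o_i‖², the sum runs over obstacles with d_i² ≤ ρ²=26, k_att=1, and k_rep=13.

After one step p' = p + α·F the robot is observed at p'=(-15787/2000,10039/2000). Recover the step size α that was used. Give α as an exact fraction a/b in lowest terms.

α = 1/20

F_att = 1·(g−p) = 1·(2,0) = (2.0000,0.0000)
o1: d²=325 > ρ²=26 → inactive
o2: d²=10 ≤ ρ²=26; F_rep = 13·(1,3)/10² = (0.1300,0.3900)
F = F_att + ΣF_rep = (2.1300,0.3900)
Δp = p'−p = (0.1065,0.0195); α = Δx/Fx = (213/2000) / (213/100) = 1/20
check: Δy/Fy = (39/2000) / (39/100) = 1/20 ✓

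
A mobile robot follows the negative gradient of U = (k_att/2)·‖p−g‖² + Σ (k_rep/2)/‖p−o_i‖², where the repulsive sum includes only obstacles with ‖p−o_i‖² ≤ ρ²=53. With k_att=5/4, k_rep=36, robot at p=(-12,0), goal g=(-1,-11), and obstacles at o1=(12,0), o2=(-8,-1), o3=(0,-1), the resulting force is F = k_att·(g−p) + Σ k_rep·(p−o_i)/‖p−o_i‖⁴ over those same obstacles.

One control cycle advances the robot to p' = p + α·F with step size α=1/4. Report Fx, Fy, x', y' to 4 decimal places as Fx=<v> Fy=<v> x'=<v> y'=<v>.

Fx=13.2517 Fy=-13.6254 x'=-8.6871 y'=-3.4064

F_att = 5/4·(g−p) = 5/4·(11,-11) = (13.7500,-13.7500)
o1: d²=576 > ρ²=53 → inactive
o2: d²=17 ≤ ρ²=53; F_rep = 36·(-4,1)/17² = (-0.4983,0.1246)
o3: d²=145 > ρ²=53 → inactive
F = F_att + ΣF_rep = (13.2517,-13.6254)
p' = p + 1/4·F = (-8.6871,-3.4064)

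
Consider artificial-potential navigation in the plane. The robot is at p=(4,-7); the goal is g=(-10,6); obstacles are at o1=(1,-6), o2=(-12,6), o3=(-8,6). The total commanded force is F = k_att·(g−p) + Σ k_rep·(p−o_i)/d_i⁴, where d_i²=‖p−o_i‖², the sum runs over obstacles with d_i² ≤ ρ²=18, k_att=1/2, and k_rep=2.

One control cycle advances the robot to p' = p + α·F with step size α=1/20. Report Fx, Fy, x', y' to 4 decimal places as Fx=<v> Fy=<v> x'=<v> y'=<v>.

F_att = 1/2·(g−p) = 1/2·(-14,13) = (-7.0000,6.5000)
o1: d²=10 ≤ ρ²=18; F_rep = 2·(3,-1)/10² = (0.0600,-0.0200)
o2: d²=425 > ρ²=18 → inactive
o3: d²=313 > ρ²=18 → inactive
F = F_att + ΣF_rep = (-6.9400,6.4800)
p' = p + 1/20·F = (3.6530,-6.6760)

Fx=-6.9400 Fy=6.4800 x'=3.6530 y'=-6.6760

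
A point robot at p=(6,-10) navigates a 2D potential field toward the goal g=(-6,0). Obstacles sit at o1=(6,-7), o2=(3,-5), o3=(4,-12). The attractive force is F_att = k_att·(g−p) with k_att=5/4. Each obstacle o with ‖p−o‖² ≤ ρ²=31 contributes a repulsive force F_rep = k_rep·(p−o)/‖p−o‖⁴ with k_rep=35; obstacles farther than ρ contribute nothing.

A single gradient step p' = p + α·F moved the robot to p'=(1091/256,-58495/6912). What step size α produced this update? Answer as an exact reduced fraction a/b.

F_att = 5/4·(g−p) = 5/4·(-12,10) = (-15.0000,12.5000)
o1: d²=9 ≤ ρ²=31; F_rep = 35·(0,-3)/9² = (0.0000,-1.2963)
o2: d²=34 > ρ²=31 → inactive
o3: d²=8 ≤ ρ²=31; F_rep = 35·(2,2)/8² = (1.0938,1.0938)
F = F_att + ΣF_rep = (-13.9062,12.2975)
Δp = p'−p = (-1.7383,1.5372); α = Δx/Fx = (-445/256) / (-445/32) = 1/8
check: Δy/Fy = (10625/6912) / (10625/864) = 1/8 ✓

α = 1/8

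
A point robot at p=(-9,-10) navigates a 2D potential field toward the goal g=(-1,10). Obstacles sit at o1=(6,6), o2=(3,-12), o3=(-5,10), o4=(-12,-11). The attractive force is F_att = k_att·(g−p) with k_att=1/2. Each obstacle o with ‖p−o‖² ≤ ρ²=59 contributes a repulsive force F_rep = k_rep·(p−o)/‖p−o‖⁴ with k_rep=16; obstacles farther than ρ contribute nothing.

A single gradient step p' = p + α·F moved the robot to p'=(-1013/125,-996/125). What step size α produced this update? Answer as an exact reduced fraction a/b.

F_att = 1/2·(g−p) = 1/2·(8,20) = (4.0000,10.0000)
o1: d²=481 > ρ²=59 → inactive
o2: d²=148 > ρ²=59 → inactive
o3: d²=416 > ρ²=59 → inactive
o4: d²=10 ≤ ρ²=59; F_rep = 16·(3,1)/10² = (0.4800,0.1600)
F = F_att + ΣF_rep = (4.4800,10.1600)
Δp = p'−p = (0.8960,2.0320); α = Δx/Fx = (112/125) / (112/25) = 1/5
check: Δy/Fy = (254/125) / (254/25) = 1/5 ✓

α = 1/5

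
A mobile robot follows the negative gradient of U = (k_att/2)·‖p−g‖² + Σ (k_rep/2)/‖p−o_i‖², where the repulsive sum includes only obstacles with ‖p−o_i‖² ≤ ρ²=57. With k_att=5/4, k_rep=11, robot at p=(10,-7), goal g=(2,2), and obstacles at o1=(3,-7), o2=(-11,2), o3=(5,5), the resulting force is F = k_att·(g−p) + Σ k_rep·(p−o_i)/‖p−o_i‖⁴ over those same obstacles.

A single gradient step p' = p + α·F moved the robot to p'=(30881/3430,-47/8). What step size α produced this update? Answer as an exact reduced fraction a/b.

F_att = 5/4·(g−p) = 5/4·(-8,9) = (-10.0000,11.2500)
o1: d²=49 ≤ ρ²=57; F_rep = 11·(7,0)/49² = (0.0321,0.0000)
o2: d²=522 > ρ²=57 → inactive
o3: d²=169 > ρ²=57 → inactive
F = F_att + ΣF_rep = (-9.9679,11.2500)
Δp = p'−p = (-0.9968,1.1250); α = Δx/Fx = (-3419/3430) / (-3419/343) = 1/10
check: Δy/Fy = (9/8) / (45/4) = 1/10 ✓

α = 1/10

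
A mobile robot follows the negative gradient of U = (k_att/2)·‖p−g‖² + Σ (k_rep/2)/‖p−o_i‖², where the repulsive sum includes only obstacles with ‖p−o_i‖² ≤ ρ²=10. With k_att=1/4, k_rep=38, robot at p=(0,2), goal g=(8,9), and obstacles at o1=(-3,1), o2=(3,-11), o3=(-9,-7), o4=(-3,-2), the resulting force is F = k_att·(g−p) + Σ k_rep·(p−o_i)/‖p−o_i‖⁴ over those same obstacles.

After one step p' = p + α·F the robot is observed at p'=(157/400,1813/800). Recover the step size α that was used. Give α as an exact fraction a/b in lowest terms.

F_att = 1/4·(g−p) = 1/4·(8,7) = (2.0000,1.7500)
o1: d²=10 ≤ ρ²=10; F_rep = 38·(3,1)/10² = (1.1400,0.3800)
o2: d²=178 > ρ²=10 → inactive
o3: d²=162 > ρ²=10 → inactive
o4: d²=25 > ρ²=10 → inactive
F = F_att + ΣF_rep = (3.1400,2.1300)
Δp = p'−p = (0.3925,0.2662); α = Δx/Fx = (157/400) / (157/50) = 1/8
check: Δy/Fy = (213/800) / (213/100) = 1/8 ✓

α = 1/8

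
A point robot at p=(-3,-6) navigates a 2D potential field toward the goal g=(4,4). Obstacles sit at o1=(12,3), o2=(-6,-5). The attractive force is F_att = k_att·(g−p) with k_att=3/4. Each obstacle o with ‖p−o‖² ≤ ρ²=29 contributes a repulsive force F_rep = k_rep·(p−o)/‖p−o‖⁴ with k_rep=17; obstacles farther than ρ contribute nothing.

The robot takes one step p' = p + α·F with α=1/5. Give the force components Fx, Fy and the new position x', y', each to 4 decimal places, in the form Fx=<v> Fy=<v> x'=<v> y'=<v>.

F_att = 3/4·(g−p) = 3/4·(7,10) = (5.2500,7.5000)
o1: d²=306 > ρ²=29 → inactive
o2: d²=10 ≤ ρ²=29; F_rep = 17·(3,-1)/10² = (0.5100,-0.1700)
F = F_att + ΣF_rep = (5.7600,7.3300)
p' = p + 1/5·F = (-1.8480,-4.5340)

Fx=5.7600 Fy=7.3300 x'=-1.8480 y'=-4.5340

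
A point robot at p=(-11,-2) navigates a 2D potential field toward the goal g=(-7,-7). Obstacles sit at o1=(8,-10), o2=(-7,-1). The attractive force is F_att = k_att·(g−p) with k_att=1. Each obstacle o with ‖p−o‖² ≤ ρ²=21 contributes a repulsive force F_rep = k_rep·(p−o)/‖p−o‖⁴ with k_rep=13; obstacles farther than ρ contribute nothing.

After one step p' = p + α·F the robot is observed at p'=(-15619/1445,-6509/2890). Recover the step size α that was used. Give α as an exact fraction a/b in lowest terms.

α = 1/20

F_att = 1·(g−p) = 1·(4,-5) = (4.0000,-5.0000)
o1: d²=425 > ρ²=21 → inactive
o2: d²=17 ≤ ρ²=21; F_rep = 13·(-4,-1)/17² = (-0.1799,-0.0450)
F = F_att + ΣF_rep = (3.8201,-5.0450)
Δp = p'−p = (0.1910,-0.2522); α = Δx/Fx = (276/1445) / (1104/289) = 1/20
check: Δy/Fy = (-729/2890) / (-1458/289) = 1/20 ✓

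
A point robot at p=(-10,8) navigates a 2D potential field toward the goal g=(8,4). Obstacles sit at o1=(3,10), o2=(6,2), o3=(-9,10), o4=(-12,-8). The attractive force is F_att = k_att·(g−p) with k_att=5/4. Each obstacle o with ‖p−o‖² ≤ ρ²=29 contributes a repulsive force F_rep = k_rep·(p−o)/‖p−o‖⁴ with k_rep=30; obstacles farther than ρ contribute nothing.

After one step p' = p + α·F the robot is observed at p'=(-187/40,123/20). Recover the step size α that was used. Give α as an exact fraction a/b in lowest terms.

F_att = 5/4·(g−p) = 5/4·(18,-4) = (22.5000,-5.0000)
o1: d²=173 > ρ²=29 → inactive
o2: d²=292 > ρ²=29 → inactive
o3: d²=5 ≤ ρ²=29; F_rep = 30·(-1,-2)/5² = (-1.2000,-2.4000)
o4: d²=260 > ρ²=29 → inactive
F = F_att + ΣF_rep = (21.3000,-7.4000)
Δp = p'−p = (5.3250,-1.8500); α = Δx/Fx = (213/40) / (213/10) = 1/4
check: Δy/Fy = (-37/20) / (-37/5) = 1/4 ✓

α = 1/4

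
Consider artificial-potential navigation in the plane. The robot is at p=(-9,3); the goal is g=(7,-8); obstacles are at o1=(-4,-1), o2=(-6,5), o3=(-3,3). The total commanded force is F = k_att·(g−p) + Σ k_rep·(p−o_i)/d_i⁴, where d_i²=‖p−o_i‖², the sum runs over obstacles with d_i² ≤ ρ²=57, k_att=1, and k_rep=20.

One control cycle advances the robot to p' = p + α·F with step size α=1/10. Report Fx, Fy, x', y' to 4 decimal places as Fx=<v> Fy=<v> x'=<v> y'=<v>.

Fx=15.4929 Fy=-11.1891 x'=-7.4507 y'=1.8811

F_att = 1·(g−p) = 1·(16,-11) = (16.0000,-11.0000)
o1: d²=41 ≤ ρ²=57; F_rep = 20·(-5,4)/41² = (-0.0595,0.0476)
o2: d²=13 ≤ ρ²=57; F_rep = 20·(-3,-2)/13² = (-0.3550,-0.2367)
o3: d²=36 ≤ ρ²=57; F_rep = 20·(-6,0)/36² = (-0.0926,0.0000)
F = F_att + ΣF_rep = (15.4929,-11.1891)
p' = p + 1/10·F = (-7.4507,1.8811)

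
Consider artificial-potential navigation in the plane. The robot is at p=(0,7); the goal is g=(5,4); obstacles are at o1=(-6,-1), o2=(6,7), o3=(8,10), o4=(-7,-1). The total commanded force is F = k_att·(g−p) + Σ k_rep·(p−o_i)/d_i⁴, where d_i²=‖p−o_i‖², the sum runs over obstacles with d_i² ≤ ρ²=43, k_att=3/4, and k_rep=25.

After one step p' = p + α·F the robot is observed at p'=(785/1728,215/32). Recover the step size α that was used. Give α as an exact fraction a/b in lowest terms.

F_att = 3/4·(g−p) = 3/4·(5,-3) = (3.7500,-2.2500)
o1: d²=100 > ρ²=43 → inactive
o2: d²=36 ≤ ρ²=43; F_rep = 25·(-6,0)/36² = (-0.1157,0.0000)
o3: d²=73 > ρ²=43 → inactive
o4: d²=113 > ρ²=43 → inactive
F = F_att + ΣF_rep = (3.6343,-2.2500)
Δp = p'−p = (0.4543,-0.2812); α = Δx/Fx = (785/1728) / (785/216) = 1/8
check: Δy/Fy = (-9/32) / (-9/4) = 1/8 ✓

α = 1/8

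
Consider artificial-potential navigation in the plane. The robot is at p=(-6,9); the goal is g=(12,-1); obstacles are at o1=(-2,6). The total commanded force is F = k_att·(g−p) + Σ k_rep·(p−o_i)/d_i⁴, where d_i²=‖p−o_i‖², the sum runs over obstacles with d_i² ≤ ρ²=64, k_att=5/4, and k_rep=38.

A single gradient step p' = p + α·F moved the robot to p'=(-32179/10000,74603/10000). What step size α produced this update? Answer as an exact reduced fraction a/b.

F_att = 5/4·(g−p) = 5/4·(18,-10) = (22.5000,-12.5000)
o1: d²=25 ≤ ρ²=64; F_rep = 38·(-4,3)/25² = (-0.2432,0.1824)
F = F_att + ΣF_rep = (22.2568,-12.3176)
Δp = p'−p = (2.7821,-1.5397); α = Δx/Fx = (27821/10000) / (27821/1250) = 1/8
check: Δy/Fy = (-15397/10000) / (-15397/1250) = 1/8 ✓

α = 1/8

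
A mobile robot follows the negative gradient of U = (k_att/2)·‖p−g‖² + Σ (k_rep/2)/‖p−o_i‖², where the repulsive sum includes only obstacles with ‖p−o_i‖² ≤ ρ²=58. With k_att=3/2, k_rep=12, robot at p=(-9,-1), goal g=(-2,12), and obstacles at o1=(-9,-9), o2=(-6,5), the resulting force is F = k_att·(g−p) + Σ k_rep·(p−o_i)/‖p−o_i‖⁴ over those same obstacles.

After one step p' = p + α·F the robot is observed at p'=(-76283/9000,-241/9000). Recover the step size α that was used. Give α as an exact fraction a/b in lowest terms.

F_att = 3/2·(g−p) = 3/2·(7,13) = (10.5000,19.5000)
o1: d²=64 > ρ²=58 → inactive
o2: d²=45 ≤ ρ²=58; F_rep = 12·(-3,-6)/45² = (-0.0178,-0.0356)
F = F_att + ΣF_rep = (10.4822,19.4644)
Δp = p'−p = (0.5241,0.9732); α = Δx/Fx = (4717/9000) / (4717/450) = 1/20
check: Δy/Fy = (8759/9000) / (8759/450) = 1/20 ✓

α = 1/20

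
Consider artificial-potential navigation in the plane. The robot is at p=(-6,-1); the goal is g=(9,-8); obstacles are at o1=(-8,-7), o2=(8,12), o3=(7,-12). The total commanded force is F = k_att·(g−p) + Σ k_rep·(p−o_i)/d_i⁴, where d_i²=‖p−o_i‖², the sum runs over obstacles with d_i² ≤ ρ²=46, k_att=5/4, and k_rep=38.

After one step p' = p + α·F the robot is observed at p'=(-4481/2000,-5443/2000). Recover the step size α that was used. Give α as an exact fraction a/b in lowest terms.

F_att = 5/4·(g−p) = 5/4·(15,-7) = (18.7500,-8.7500)
o1: d²=40 ≤ ρ²=46; F_rep = 38·(2,6)/40² = (0.0475,0.1425)
o2: d²=365 > ρ²=46 → inactive
o3: d²=290 > ρ²=46 → inactive
F = F_att + ΣF_rep = (18.7975,-8.6075)
Δp = p'−p = (3.7595,-1.7215); α = Δx/Fx = (7519/2000) / (7519/400) = 1/5
check: Δy/Fy = (-3443/2000) / (-3443/400) = 1/5 ✓

α = 1/5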